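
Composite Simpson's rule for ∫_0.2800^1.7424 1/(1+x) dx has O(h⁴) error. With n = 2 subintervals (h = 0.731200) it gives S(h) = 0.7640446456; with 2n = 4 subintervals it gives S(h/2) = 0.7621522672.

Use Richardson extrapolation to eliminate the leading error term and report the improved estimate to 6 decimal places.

0.762026

r = 4: numerator weight 16, denominator 15.
A(h/2) − A(h) = 0.7621522672 − 0.7640446456 = -0.0018923784
Divide by 2^4 − 1 = 15: (-0.0018923784)/15 = -0.0001261586
R = 0.7621522672 − 0.0001261586 = 0.7620261086
Shift from A(h/2): −0.0001261586.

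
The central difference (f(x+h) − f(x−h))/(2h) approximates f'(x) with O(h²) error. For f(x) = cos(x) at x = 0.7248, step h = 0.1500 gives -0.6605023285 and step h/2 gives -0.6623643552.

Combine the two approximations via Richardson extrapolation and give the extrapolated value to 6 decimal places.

Order 2 gives 2^r = 4 and 2^r − 1 = 3.
A(h/2) − A(h) = -0.6623643552 − (-0.6605023285) = -0.0018620267
Correction (A(h/2) − A(h))/(4 − 1) = (-0.0018620267)/3 = -0.0006206756
R = -0.6623643552 − 0.0006206756 = -0.6629850308

-0.662985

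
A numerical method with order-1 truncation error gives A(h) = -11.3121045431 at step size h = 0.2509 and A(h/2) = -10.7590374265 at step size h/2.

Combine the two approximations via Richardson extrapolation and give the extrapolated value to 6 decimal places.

r = 1, so 2^r = 2.
Difference of the inputs: -10.7590374265 − (-11.3121045431) = 0.5530671166
Divide by 2^1 − 1 = 1: 0.5530671166/1 = 0.5530671166
R = -10.7590374265 + 0.5530671166 = -10.2059703099
Shift from A(h/2): +0.5530671166.

-10.205970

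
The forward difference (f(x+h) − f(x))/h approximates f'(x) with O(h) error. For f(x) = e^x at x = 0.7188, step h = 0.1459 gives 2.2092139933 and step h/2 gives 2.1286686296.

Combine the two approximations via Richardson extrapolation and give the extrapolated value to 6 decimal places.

Error is O(h^1); halving h shrinks it by 2^1 = 2.
Weighted: 4.2573372592 − 2.2092139933 = 2.0481232659
Extrapolated: 2.0481232659 / 1 = 2.0481232659

2.048123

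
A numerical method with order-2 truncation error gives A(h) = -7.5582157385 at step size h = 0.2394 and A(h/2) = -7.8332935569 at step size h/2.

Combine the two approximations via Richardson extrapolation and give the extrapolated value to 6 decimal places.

-7.924986

Method order is 2; weight 2^2 = 4.
Difference of the inputs: -7.8332935569 − (-7.5582157385) = -0.2750778184
Correction (A(h/2) − A(h))/(4 − 1) = (-0.2750778184)/3 = -0.0916926061
R = A(h/2) + (A(h/2) − A(h))/3 = -7.8332935569 − 0.0916926061 = -7.9249861630
Gap between inputs: 2.751e-01; correction applied: −0.0916926061.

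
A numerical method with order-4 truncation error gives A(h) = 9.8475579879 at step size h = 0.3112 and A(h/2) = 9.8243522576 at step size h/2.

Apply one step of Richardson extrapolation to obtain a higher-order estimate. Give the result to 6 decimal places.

9.822805

Order 4 gives 2^r = 16 and 2^r − 1 = 15.
Weighted: 157.1896361216 − 9.8475579879 = 147.3420781337
(16*9.8243522576 − 9.8475579879)/(16 − 1) = 9.8228052089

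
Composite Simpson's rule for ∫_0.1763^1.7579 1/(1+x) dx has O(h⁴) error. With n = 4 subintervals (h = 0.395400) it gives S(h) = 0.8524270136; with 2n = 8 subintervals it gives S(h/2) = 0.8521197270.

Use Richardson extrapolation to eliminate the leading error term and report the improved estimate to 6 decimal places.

0.852099

Order 4 gives 2^r = 16 and 2^r − 1 = 15.
Difference of the inputs: 0.8521197270 − 0.8524270136 = -0.0003072866
Correction (A(h/2) − A(h))/(16 − 1) = (-0.0003072866)/15 = -0.0000204858
R = 0.8521197270 − 0.0000204858 = 0.8520992412
Gap between inputs: 3.073e-04; correction applied: −0.0000204858.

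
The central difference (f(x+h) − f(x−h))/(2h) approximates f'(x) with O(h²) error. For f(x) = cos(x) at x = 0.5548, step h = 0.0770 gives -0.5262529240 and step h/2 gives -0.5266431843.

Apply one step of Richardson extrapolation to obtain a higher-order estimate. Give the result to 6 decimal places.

-0.526773

Leading term ∝ h^2; use weight 4 = 2^2.
4*(-0.5266431843) − (-0.5262529240) = -1.5803198132
Denominator 4 − 1 = 3.
(4*(-0.5266431843) − (-0.5262529240))/(4 − 1) = -0.5267732711
Shift from A(h/2): −0.0001300868.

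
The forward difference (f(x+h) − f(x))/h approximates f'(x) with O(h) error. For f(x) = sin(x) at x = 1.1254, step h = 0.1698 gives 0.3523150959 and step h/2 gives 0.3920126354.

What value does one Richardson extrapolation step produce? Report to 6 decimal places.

0.431710

Method order is 1; weight 2^1 = 2.
2 × 0.3920126354 − 0.3523150959 = 0.4317101749
Divide by 2^1 − 1 = 1.
Extrapolated: 0.4317101749 / 1 = 0.4317101749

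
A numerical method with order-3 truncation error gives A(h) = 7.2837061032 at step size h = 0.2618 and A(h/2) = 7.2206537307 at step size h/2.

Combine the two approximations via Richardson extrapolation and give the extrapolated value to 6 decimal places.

7.211646

r = 3, so 2^r = 8.
2^3*A(h/2) = 57.7652298456; minus A(h) gives 50.4815237424.
Divide by 2^3 − 1 = 7.
(8*7.2206537307 − 7.2837061032)/(8 − 1) = 7.2116462489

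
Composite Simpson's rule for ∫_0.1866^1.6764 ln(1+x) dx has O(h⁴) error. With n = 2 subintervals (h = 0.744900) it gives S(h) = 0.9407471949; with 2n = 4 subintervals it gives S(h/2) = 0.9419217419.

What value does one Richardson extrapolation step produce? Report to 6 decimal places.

0.942000

r = 4: numerator weight 16, denominator 15.
16 × 0.9419217419 = 15.0707478704; subtract 0.9407471949 → 14.1300006755
Divide by 2^4 − 1 = 15.
So the Richardson estimate is 0.9420000450.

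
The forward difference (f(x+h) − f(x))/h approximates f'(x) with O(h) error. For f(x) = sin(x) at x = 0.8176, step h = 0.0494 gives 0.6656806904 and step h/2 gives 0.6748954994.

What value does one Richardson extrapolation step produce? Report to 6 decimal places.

0.684110

r = 1: numerator weight 2, denominator 1.
2×0.6748954994 − 0.6656806904 = 0.6841103084
0.6841103084 ÷ 1 = 0.6841103084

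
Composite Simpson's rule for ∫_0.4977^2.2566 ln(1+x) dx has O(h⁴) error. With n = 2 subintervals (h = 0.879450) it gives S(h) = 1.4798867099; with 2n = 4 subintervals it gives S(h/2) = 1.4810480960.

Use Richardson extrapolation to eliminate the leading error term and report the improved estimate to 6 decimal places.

1.481126

The method has order 4: 2^4 = 16.
2^4·A(h/2) = 23.6967695360; minus A(h) gives 22.2168828261.
Extrapolated: 22.2168828261 / 15 = 1.4811255217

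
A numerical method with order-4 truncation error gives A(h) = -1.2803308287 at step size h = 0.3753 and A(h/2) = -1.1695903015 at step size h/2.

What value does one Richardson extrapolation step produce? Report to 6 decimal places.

r = 4, so 2^r = 16.
2^4·A(h/2) = -18.7134448240; minus A(h) gives -17.4331139953.
Extrapolated: (-17.4331139953) / 15 = -1.1622075997
Gap between inputs: 1.107e-01; correction applied: +0.0073827018.

-1.162208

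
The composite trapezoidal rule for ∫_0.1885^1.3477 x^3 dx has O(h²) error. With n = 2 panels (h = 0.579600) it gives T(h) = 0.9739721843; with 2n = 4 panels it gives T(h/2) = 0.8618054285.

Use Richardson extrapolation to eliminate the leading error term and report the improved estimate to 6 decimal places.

0.824417

Method order is 2; weight 2^2 = 4.
Top: 4(0.8618054285) − (0.9739721843) = 2.4732495297
Divide by 2^2 − 1 = 3.
2.4732495297 ÷ 3 = 0.8244165099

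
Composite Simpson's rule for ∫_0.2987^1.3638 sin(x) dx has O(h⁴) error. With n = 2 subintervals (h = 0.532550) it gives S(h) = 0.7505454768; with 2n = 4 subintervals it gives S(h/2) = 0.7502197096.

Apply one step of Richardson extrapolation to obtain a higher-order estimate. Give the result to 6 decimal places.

Order 4 gives 2^r = 16 and 2^r − 1 = 15.
2^4*A(h/2) = 12.0035153536; minus A(h) gives 11.2529698768.
Denominator 16 − 1 = 15.
Result: 0.7501979918
Shift from A(h/2): −0.0000217178.

0.750198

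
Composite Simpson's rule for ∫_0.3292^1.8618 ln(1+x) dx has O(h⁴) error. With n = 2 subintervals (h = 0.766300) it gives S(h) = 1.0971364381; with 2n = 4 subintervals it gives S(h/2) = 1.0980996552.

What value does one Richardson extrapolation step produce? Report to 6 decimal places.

Order 4 gives 2^r = 16 and 2^r − 1 = 15.
16×1.0980996552 − 1.0971364381 = 16.4724580451
Divide by 2^4 − 1 = 15.
Extrapolated: 16.4724580451 / 15 = 1.0981638697
Shift from A(h/2): +0.0000642145.

1.098164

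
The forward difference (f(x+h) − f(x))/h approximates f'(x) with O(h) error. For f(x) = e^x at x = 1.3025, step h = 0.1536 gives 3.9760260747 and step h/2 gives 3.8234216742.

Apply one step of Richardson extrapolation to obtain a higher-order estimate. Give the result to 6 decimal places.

Order 1 gives 2^r = 2 and 2^r − 1 = 1.
2×3.8234216742 = 7.6468433484; 7.6468433484 − 3.9760260747 = 3.6708172737
3.6708172737 ÷ 1 = 3.6708172737
Shift from A(h/2): −0.1526044005.

3.670817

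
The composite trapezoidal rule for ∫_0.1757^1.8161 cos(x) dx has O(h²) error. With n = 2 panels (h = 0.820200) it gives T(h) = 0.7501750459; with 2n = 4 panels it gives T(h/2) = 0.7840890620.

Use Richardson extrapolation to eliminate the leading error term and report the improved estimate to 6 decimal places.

0.795394

r = 2, so 2^r = 4.
Weighted: 3.1363562480 − 0.7501750459 = 2.3861812021
Divide by 2^2 − 1 = 3.
Result: 0.7953937340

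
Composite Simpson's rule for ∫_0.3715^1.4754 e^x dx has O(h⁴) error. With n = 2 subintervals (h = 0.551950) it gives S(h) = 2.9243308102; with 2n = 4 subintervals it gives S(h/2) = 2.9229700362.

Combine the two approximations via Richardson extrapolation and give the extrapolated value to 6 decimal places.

With r = 4 the leading error scales as h^4, so the weight is 2^4 = 16.
Top: 16(2.9229700362) − (2.9243308102) = 43.8431897690
R = 43.8431897690/15 = 2.9228793179

2.922879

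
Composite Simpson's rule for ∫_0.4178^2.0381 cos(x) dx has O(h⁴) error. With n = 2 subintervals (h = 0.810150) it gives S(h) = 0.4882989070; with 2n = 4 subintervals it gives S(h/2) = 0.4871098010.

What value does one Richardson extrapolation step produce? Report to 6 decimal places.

The method has order 4: 2^4 = 16.
A(h/2) − A(h) = 0.4871098010 − 0.4882989070 = -0.0011891060
Divide by 2^4 − 1 = 15: (-0.0011891060)/15 = -0.0000792737
R = 0.4871098010 − 0.0000792737 = 0.4870305273

0.487031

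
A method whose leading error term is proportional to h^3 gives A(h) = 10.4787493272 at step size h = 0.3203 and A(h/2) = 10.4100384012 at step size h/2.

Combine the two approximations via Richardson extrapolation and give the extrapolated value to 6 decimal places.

Order 3 gives 2^r = 8 and 2^r − 1 = 7.
Difference of the inputs: 10.4100384012 − 10.4787493272 = -0.0687109260
Divide by 2^3 − 1 = 7: (-0.0687109260)/7 = -0.0098158466
R = 10.4100384012 − 0.0098158466 = 10.4002225546

10.400223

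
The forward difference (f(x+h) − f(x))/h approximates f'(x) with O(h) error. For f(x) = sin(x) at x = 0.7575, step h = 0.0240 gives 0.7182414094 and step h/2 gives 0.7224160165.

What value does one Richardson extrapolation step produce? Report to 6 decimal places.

r = 1: numerator weight 2, denominator 1.
2^1*A(h/2) = 1.4448320330; minus A(h) gives 0.7265906236.
Denominator 2 − 1 = 1.
0.7265906236 ÷ 1 = 0.7265906236
Correction |R − A(h/2)| = 4.175e-03; gap |A(h/2) − A(h)| = 4.175e-03.

0.726591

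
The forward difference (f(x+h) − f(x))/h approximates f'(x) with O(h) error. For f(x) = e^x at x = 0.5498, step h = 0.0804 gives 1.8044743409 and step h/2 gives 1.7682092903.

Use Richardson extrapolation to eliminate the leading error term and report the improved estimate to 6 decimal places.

r = 1: numerator weight 2, denominator 1.
Top: 2(1.7682092903) − (1.8044743409) = 1.7319442397
Extrapolated: 1.7319442397 / 1 = 1.7319442397
Gap between inputs: 3.627e-02; correction applied: −0.0362650506.

1.731944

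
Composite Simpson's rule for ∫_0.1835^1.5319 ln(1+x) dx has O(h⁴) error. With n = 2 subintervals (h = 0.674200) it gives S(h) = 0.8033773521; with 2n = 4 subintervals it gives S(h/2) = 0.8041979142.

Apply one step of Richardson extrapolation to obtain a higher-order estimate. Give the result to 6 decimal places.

r = 4: numerator weight 16, denominator 15.
Weighted: 12.8671666272 − 0.8033773521 = 12.0637892751
R = 12.0637892751/15 = 0.8042526183
Gap between inputs: 8.206e-04; correction applied: +0.0000547041.

0.804253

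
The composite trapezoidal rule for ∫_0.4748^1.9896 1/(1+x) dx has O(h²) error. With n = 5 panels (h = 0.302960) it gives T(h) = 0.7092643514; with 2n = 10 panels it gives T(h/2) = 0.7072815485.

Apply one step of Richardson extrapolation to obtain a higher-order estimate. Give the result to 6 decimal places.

Leading term ∝ h^2; use weight 4 = 2^2.
Numerator 4·A(h/2) − A(h) = 4·0.7072815485 − 0.7092643514 = 2.1198618426
R = 2.1198618426/3 = 0.7066206142

0.706621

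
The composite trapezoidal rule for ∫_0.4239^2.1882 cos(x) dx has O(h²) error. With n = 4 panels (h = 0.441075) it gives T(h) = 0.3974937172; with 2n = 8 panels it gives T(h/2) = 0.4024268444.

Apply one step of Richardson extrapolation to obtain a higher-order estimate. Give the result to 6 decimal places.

0.404071

r = 2: numerator weight 4, denominator 3.
2^2×A(h/2) = 1.6097073776; minus A(h) gives 1.2122136604.
1.2122136604 ÷ 3 = 0.4040712201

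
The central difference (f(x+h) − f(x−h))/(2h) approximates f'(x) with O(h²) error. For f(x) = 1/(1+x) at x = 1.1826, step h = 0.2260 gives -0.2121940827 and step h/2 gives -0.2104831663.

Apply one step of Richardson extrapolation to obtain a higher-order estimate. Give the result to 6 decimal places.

r = 2, so 2^r = 4.
Top: 4(-0.2104831663) − (-0.2121940827) = -0.6297385825
(-0.6297385825) ÷ 3 = -0.2099128608

-0.209913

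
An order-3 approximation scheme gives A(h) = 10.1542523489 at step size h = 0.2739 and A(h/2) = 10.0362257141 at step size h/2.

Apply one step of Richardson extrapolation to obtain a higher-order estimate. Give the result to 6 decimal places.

r = 3, so 2^r = 8.
8 × 10.0362257141 = 80.2898057128; 80.2898057128 − 10.1542523489 = 70.1355533639
Denominator 8 − 1 = 7.
Extrapolated: 70.1355533639 / 7 = 10.0193647663

10.019365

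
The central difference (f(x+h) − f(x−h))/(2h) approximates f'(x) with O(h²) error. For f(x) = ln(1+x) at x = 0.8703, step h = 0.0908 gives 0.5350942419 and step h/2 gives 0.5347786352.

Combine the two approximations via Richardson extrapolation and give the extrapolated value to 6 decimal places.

Order 2 gives 2^r = 4 and 2^r − 1 = 3.
Numerator 4*A(h/2) − A(h) = 4*0.5347786352 − 0.5350942419 = 1.6040202989
(4*0.5347786352 − 0.5350942419)/(4 − 1) = 0.5346734330
Gap between inputs: 3.156e-04; correction applied: −0.0001052022.

0.534673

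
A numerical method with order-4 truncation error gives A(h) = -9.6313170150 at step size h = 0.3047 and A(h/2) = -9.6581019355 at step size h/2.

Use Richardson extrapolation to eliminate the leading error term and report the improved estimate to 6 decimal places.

-9.659888

Method order is 4; weight 2^4 = 16.
2^4×A(h/2) = -154.5296309680; minus A(h) gives -144.8983139530.
Denominator 16 − 1 = 15.
Result: -9.6598875969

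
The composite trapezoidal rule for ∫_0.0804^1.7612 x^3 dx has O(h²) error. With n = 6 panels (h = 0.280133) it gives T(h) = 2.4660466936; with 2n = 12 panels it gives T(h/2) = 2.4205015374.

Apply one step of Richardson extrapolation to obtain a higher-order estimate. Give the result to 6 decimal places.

2.405320

Method order is 2; weight 2^2 = 4.
4×2.4205015374 = 9.6820061496; subtract 2.4660466936 → 7.2159594560
7.2159594560 ÷ 3 = 2.4053198187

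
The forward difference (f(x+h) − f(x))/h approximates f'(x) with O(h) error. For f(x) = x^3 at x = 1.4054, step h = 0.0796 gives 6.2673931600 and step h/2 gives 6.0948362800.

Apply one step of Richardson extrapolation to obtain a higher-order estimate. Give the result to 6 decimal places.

5.922279

Error is O(h^1); halving h shrinks it by 2^1 = 2.
2·6.0948362800 = 12.1896725600; 12.1896725600 − 6.2673931600 = 5.9222794000
Divide by 2^1 − 1 = 1.
So the Richardson estimate is 5.9222794000.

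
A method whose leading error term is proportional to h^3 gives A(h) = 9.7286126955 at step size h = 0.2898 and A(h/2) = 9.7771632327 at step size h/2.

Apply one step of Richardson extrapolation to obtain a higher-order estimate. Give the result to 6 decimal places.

Order 3 gives 2^r = 8 and 2^r − 1 = 7.
Top: 8(9.7771632327) − (9.7286126955) = 68.4886931661
Divide by 2^3 − 1 = 7.
Extrapolated: 68.4886931661 / 7 = 9.7840990237

9.784099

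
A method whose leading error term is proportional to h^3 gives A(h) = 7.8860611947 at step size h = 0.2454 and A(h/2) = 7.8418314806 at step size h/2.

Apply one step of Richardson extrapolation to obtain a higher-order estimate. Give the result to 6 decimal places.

7.835513

Error is O(h^3); halving h shrinks it by 2^3 = 8.
Weighted: 62.7346518448 − 7.8860611947 = 54.8485906501
R = 54.8485906501/7 = 7.8355129500
Gap between inputs: 4.423e-02; correction applied: −0.0063185306.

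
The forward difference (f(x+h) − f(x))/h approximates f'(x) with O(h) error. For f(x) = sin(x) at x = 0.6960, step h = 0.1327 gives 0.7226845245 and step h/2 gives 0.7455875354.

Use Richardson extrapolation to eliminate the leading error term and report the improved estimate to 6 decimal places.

Method order is 1; weight 2^1 = 2.
Weighted: 1.4911750708 − 0.7226845245 = 0.7684905463
Denominator 2 − 1 = 1.
Extrapolated: 0.7684905463 / 1 = 0.7684905463
Correction |R − A(h/2)| = 2.290e-02; gap |A(h/2) − A(h)| = 2.290e-02.

0.768491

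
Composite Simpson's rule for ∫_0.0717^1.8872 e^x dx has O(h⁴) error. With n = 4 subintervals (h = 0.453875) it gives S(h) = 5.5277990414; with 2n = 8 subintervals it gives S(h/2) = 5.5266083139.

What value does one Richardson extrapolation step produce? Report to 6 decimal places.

5.526529

Error is O(h^4); halving h shrinks it by 2^4 = 16.
Top: 16(5.5266083139) − (5.5277990414) = 82.8979339810
R = 82.8979339810/15 = 5.5265289321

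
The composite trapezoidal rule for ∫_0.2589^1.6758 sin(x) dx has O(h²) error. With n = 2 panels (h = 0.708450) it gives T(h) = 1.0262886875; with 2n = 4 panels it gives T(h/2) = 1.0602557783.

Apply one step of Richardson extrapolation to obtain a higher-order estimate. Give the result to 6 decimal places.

With r = 2 the leading error scales as h^2, so the weight is 2^2 = 4.
4×1.0602557783 = 4.2410231132; subtract 1.0262886875 → 3.2147344257
Extrapolated: 3.2147344257 / 3 = 1.0715781419

1.071578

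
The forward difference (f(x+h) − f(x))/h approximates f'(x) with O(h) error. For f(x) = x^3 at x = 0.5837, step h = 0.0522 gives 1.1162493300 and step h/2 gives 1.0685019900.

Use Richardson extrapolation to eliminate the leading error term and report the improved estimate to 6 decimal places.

1.020755

Method order is 1; weight 2^1 = 2.
2 × 1.0685019900 − 1.1162493300 = 1.0207546500
Extrapolated: 1.0207546500 / 1 = 1.0207546500
Shift from A(h/2): −0.0477473400.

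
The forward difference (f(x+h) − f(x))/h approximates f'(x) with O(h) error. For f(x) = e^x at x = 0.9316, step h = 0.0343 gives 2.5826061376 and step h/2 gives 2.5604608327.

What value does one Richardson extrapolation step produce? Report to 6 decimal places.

2.538316

r = 1: numerator weight 2, denominator 1.
2^1·A(h/2) = 5.1209216654; minus A(h) gives 2.5383155278.
R = 2.5383155278/1 = 2.5383155278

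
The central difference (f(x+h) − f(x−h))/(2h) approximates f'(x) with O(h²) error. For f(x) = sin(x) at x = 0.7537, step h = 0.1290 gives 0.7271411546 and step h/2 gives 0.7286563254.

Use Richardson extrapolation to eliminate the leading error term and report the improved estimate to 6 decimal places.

0.729161

r = 2: numerator weight 4, denominator 3.
Numerator 4 × A(h/2) − A(h) = 4 × 0.7286563254 − 0.7271411546 = 2.1874841470
2.1874841470 ÷ 3 = 0.7291613823
Correction |R − A(h/2)| = 5.051e-04; gap |A(h/2) − A(h)| = 1.515e-03.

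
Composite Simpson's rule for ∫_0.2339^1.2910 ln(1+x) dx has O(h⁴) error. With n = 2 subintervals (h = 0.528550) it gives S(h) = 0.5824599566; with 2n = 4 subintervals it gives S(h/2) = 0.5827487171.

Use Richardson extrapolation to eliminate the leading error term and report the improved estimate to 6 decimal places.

0.582768

The method has order 4: 2^4 = 16.
16·0.5827487171 − 0.5824599566 = 8.7415195170
Extrapolated: 8.7415195170 / 15 = 0.5827679678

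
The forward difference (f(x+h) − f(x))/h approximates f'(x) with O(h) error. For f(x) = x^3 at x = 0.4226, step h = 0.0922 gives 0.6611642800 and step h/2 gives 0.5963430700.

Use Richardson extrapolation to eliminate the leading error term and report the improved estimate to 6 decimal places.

0.531522

With r = 1 the leading error scales as h^1, so the weight is 2^1 = 2.
Top: 2(0.5963430700) − (0.6611642800) = 0.5315218600
Denominator 2 − 1 = 1.
So the Richardson estimate is 0.5315218600.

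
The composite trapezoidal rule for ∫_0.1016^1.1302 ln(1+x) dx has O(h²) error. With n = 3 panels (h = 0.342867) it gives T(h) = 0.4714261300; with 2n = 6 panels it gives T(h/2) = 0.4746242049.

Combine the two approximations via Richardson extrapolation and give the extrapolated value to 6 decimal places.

Leading term ∝ h^2; use weight 4 = 2^2.
4·0.4746242049 = 1.8984968196; subtract 0.4714261300 → 1.4270706896
Extrapolated: 1.4270706896 / 3 = 0.4756902299

0.475690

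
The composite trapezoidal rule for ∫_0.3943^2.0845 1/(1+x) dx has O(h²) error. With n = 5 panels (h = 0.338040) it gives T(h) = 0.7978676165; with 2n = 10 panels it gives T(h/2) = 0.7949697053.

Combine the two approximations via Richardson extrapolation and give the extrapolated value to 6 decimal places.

Order 2 gives 2^r = 4 and 2^r − 1 = 3.
Numerator 4 × A(h/2) − A(h) = 4 × 0.7949697053 − 0.7978676165 = 2.3820112047
R = 2.3820112047/3 = 0.7940037349

0.794004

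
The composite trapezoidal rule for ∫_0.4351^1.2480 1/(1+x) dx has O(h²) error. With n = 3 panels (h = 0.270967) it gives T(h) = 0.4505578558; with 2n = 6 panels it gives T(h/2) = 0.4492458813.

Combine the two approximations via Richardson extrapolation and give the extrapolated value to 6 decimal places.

0.448809

Order 2 gives 2^r = 4 and 2^r − 1 = 3.
4·0.4492458813 = 1.7969835252; 1.7969835252 − 0.4505578558 = 1.3464256694
1.3464256694 ÷ 3 = 0.4488085565
Correction |R − A(h/2)| = 4.373e-04; gap |A(h/2) − A(h)| = 1.312e-03.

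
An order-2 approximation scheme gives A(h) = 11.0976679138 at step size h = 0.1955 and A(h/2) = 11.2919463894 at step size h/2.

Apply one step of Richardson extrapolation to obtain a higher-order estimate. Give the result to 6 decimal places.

11.356706

Order 2 gives 2^r = 4 and 2^r − 1 = 3.
Numerator 4*A(h/2) − A(h) = 4*11.2919463894 − 11.0976679138 = 34.0701176438
Denominator 4 − 1 = 3.
So the Richardson estimate is 11.3567058813.
Gap between inputs: 1.943e-01; correction applied: +0.0647594919.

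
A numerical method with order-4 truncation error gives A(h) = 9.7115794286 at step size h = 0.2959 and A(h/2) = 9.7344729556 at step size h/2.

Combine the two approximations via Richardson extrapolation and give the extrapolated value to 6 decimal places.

9.735999

With r = 4 the leading error scales as h^4, so the weight is 2^4 = 16.
16×9.7344729556 − 9.7115794286 = 146.0399878610
R = 146.0399878610/15 = 9.7359991907
Shift from A(h/2): +0.0015262351.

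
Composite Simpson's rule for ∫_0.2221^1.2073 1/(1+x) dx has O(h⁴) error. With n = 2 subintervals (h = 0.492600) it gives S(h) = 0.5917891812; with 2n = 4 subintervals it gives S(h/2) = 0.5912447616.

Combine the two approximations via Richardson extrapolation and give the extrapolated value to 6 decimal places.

0.591208

The method has order 4: 2^4 = 16.
16 × 0.5912447616 = 9.4599161856; 9.4599161856 − 0.5917891812 = 8.8681270044
Extrapolated: 8.8681270044 / 15 = 0.5912084670
Shift from A(h/2): −0.0000362946.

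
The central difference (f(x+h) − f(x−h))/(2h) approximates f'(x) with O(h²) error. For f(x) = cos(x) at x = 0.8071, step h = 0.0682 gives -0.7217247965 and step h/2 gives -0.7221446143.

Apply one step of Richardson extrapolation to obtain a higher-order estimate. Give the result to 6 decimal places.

The method has order 2: 2^2 = 4.
Difference of the inputs: -0.7221446143 − (-0.7217247965) = -0.0004198178
Correction (A(h/2) − A(h))/(4 − 1) = (-0.0004198178)/3 = -0.0001399393
R = -0.7221446143 − 0.0001399393 = -0.7222845536
Shift from A(h/2): −0.0001399393.

-0.722285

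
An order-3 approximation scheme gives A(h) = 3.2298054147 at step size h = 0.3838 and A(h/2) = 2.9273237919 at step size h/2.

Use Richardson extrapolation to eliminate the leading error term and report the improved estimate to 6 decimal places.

Method order is 3; weight 2^3 = 8.
Numerator 8 × A(h/2) − A(h) = 8 × 2.9273237919 − 3.2298054147 = 20.1887849205
20.1887849205 ÷ 7 = 2.8841121315
Gap between inputs: 3.025e-01; correction applied: −0.0432116604.

2.884112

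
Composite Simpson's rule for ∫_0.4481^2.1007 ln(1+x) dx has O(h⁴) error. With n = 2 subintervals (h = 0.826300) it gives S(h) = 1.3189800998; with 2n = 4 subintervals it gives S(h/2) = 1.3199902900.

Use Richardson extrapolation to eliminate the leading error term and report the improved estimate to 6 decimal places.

1.320058

Leading term ∝ h^4; use weight 16 = 2^4.
A(h/2) − A(h) = 1.3199902900 − 1.3189800998 = 0.0010101902
Divide by 2^4 − 1 = 15: 0.0010101902/15 = 0.0000673460
R = 1.3199902900 + 0.0000673460 = 1.3200576360
Gap between inputs: 1.010e-03; correction applied: +0.0000673460.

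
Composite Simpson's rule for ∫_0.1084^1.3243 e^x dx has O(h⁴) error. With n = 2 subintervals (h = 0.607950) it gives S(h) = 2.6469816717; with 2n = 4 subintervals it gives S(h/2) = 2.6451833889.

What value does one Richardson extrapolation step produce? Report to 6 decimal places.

2.645064

Order 4 gives 2^r = 16 and 2^r − 1 = 15.
16*2.6451833889 = 42.3229342224; 42.3229342224 − 2.6469816717 = 39.6759525507
39.6759525507 ÷ 15 = 2.6450635034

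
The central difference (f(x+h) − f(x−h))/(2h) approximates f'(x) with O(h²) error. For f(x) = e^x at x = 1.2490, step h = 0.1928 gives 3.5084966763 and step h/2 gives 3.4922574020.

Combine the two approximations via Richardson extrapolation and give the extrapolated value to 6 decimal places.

With r = 2 the leading error scales as h^2, so the weight is 2^2 = 4.
4 × 3.4922574020 − 3.5084966763 = 10.4605329317
Divide by 2^2 − 1 = 3.
So the Richardson estimate is 3.4868443106.
Gap between inputs: 1.624e-02; correction applied: −0.0054130914.

3.486844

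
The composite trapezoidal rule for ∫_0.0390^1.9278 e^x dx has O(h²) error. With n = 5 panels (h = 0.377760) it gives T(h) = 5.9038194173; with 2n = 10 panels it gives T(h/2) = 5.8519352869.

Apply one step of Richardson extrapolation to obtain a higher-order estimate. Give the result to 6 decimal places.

r = 2, so 2^r = 4.
4·5.8519352869 = 23.4077411476; 23.4077411476 − 5.9038194173 = 17.5039217303
Extrapolated: 17.5039217303 / 3 = 5.8346405768

5.834641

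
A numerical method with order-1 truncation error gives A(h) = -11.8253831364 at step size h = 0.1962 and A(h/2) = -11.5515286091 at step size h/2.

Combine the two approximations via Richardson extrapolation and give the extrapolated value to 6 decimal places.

Order 1 gives 2^r = 2 and 2^r − 1 = 1.
Numerator 2*A(h/2) − A(h) = 2*(-11.5515286091) − (-11.8253831364) = -11.2776740818
Denominator 2 − 1 = 1.
So the Richardson estimate is -11.2776740818.

-11.277674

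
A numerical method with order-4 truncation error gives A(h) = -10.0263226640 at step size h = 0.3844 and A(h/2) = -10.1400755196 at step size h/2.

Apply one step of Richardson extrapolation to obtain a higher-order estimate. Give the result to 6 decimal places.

-10.147659

Order 4 gives 2^r = 16 and 2^r − 1 = 15.
Numerator 16×A(h/2) − A(h) = 16×(-10.1400755196) − (-10.0263226640) = -152.2148856496
(-152.2148856496) ÷ 15 = -10.1476590433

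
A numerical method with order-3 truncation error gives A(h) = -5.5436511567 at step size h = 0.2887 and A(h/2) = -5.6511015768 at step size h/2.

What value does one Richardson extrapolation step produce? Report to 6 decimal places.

r = 3: numerator weight 8, denominator 7.
8 × (-5.6511015768) − (-5.5436511567) = -39.6651614577
R = (-39.6651614577)/7 = -5.6664516368
Correction |R − A(h/2)| = 1.535e-02; gap |A(h/2) − A(h)| = 1.075e-01.

-5.666452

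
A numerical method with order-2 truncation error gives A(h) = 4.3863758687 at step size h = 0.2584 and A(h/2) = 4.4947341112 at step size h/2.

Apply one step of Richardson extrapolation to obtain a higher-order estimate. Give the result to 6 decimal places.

With r = 2 the leading error scales as h^2, so the weight is 2^2 = 4.
Weighted: 17.9789364448 − 4.3863758687 = 13.5925605761
Divide by 2^2 − 1 = 3.
Result: 4.5308535254

4.530854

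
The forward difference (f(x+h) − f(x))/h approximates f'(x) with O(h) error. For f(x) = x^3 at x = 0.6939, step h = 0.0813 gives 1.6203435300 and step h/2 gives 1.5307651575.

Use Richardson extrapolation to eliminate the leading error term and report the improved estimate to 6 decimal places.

1.441187

Order 1 gives 2^r = 2 and 2^r − 1 = 1.
2×1.5307651575 − 1.6203435300 = 1.4411867850
Extrapolated: 1.4411867850 / 1 = 1.4411867850
Gap between inputs: 8.958e-02; correction applied: −0.0895783725.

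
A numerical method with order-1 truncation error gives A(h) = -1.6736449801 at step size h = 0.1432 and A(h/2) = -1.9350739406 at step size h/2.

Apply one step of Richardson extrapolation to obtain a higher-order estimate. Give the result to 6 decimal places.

The method has order 1: 2^1 = 2.
2*(-1.9350739406) = -3.8701478812; subtract (-1.6736449801) → -2.1965029011
Divide by 2^1 − 1 = 1.
Result: -2.1965029011
Correction |R − A(h/2)| = 2.614e-01; gap |A(h/2) − A(h)| = 2.614e-01.

-2.196503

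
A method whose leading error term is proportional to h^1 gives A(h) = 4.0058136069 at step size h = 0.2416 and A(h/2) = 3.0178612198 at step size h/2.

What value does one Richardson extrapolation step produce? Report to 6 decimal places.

2.029909

The method has order 1: 2^1 = 2.
Top: 2(3.0178612198) − (4.0058136069) = 2.0299088327
Extrapolated: 2.0299088327 / 1 = 2.0299088327
Shift from A(h/2): −0.9879523871.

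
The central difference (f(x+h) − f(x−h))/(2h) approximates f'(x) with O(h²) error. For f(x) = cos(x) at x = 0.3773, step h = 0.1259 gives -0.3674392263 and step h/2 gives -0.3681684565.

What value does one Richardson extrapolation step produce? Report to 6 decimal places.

r = 2: numerator weight 4, denominator 3.
A(h/2) − A(h) = -0.3681684565 − (-0.3674392263) = -0.0007292302
Correction (A(h/2) − A(h))/(4 − 1) = (-0.0007292302)/3 = -0.0002430767
R = -0.3681684565 − 0.0002430767 = -0.3684115332
Shift from A(h/2): −0.0002430767.

-0.368412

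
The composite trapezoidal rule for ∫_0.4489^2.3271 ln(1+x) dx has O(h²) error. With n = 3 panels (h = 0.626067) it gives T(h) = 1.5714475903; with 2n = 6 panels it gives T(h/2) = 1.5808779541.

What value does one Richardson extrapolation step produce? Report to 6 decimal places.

1.584021

Method order is 2; weight 2^2 = 4.
Difference of the inputs: 1.5808779541 − 1.5714475903 = 0.0094303638
Divide by 2^2 − 1 = 3: 0.0094303638/3 = 0.0031434546
R = 1.5808779541 + 0.0031434546 = 1.5840214087
Shift from A(h/2): +0.0031434546.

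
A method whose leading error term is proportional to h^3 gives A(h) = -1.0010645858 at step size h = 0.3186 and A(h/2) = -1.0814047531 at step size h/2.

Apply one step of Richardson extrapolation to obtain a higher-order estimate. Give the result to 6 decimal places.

-1.092882

Order 3 gives 2^r = 8 and 2^r − 1 = 7.
8×(-1.0814047531) = -8.6512380248; (-8.6512380248) − (-1.0010645858) = -7.6501734390
Denominator 8 − 1 = 7.
(-7.6501734390) ÷ 7 = -1.0928819199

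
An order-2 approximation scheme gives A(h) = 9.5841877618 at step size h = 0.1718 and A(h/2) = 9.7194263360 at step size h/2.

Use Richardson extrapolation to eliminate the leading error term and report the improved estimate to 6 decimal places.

The method has order 2: 2^2 = 4.
4 × 9.7194263360 = 38.8777053440; 38.8777053440 − 9.5841877618 = 29.2935175822
Denominator 4 − 1 = 3.
R = 29.2935175822/3 = 9.7645058607
Correction |R − A(h/2)| = 4.508e-02; gap |A(h/2) − A(h)| = 1.352e-01.

9.764506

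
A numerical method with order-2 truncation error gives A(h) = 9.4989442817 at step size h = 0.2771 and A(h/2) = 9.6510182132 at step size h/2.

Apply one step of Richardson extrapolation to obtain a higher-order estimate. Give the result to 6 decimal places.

9.701710

The method has order 2: 2^2 = 4.
A(h/2) − A(h) = 9.6510182132 − 9.4989442817 = 0.1520739315
Divide by 2^2 − 1 = 3: 0.1520739315/3 = 0.0506913105
R = 9.6510182132 + 0.0506913105 = 9.7017095237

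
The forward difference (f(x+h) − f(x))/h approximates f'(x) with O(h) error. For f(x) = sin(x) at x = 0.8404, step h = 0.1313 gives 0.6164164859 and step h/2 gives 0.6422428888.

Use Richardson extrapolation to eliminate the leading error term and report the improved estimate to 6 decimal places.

Order 1 gives 2^r = 2 and 2^r − 1 = 1.
2×0.6422428888 = 1.2844857776; subtract 0.6164164859 → 0.6680692917
Denominator 2 − 1 = 1.
So the Richardson estimate is 0.6680692917.

0.668069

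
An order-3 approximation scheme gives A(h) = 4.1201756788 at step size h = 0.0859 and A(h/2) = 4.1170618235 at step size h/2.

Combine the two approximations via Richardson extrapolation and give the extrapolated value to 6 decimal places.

r = 3, so 2^r = 8.
Weighted: 32.9364945880 − 4.1201756788 = 28.8163189092
Denominator 8 − 1 = 7.
Extrapolated: 28.8163189092 / 7 = 4.1166169870
Correction |R − A(h/2)| = 4.448e-04; gap |A(h/2) − A(h)| = 3.114e-03.

4.116617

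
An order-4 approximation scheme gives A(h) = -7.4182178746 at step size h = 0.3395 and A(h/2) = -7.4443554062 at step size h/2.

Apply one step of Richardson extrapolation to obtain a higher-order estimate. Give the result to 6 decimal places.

r = 4, so 2^r = 16.
16·(-7.4443554062) = -119.1096864992; (-119.1096864992) − (-7.4182178746) = -111.6914686246
(-111.6914686246) ÷ 15 = -7.4460979083
Shift from A(h/2): −0.0017425021.

-7.446098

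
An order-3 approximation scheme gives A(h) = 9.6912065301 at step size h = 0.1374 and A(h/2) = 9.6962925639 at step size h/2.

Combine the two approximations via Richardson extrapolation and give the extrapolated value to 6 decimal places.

9.697019

With r = 3 the leading error scales as h^3, so the weight is 2^3 = 8.
2^3×A(h/2) = 77.5703405112; minus A(h) gives 67.8791339811.
67.8791339811 ÷ 7 = 9.6970191402
Correction |R − A(h/2)| = 7.266e-04; gap |A(h/2) − A(h)| = 5.086e-03.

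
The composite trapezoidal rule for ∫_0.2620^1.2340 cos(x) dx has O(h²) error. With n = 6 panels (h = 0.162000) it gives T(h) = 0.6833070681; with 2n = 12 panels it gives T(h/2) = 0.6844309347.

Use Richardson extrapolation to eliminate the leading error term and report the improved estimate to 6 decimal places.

With r = 2 the leading error scales as h^2, so the weight is 2^2 = 4.
Weighted: 2.7377237388 − 0.6833070681 = 2.0544166707
R = 2.0544166707/3 = 0.6848055569

0.684806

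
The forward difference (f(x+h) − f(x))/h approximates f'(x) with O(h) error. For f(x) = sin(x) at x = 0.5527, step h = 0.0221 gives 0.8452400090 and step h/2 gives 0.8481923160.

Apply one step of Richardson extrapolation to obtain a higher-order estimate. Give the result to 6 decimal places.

r = 1: numerator weight 2, denominator 1.
2×0.8481923160 − 0.8452400090 = 0.8511446230
Denominator 2 − 1 = 1.
0.8511446230 ÷ 1 = 0.8511446230
Shift from A(h/2): +0.0029523070.

0.851145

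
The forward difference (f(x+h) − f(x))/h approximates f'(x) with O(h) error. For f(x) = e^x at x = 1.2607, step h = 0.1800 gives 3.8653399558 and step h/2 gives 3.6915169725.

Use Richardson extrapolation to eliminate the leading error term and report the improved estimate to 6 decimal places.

r = 1, so 2^r = 2.
2^1·A(h/2) = 7.3830339450; minus A(h) gives 3.5176939892.
Divide by 2^1 − 1 = 1.
So the Richardson estimate is 3.5176939892.

3.517694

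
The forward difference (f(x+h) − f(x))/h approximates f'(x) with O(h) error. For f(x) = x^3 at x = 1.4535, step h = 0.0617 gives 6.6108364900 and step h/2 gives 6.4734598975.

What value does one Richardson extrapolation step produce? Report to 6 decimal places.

6.336083

r = 1: numerator weight 2, denominator 1.
2^1·A(h/2) = 12.9469197950; minus A(h) gives 6.3360833050.
Divide by 2^1 − 1 = 1.
R = 6.3360833050/1 = 6.3360833050
Shift from A(h/2): −0.1373765925.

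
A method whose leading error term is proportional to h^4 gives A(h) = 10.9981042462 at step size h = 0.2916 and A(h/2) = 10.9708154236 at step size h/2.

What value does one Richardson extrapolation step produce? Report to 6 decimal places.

10.968996

The method has order 4: 2^4 = 16.
2^4·A(h/2) = 175.5330467776; minus A(h) gives 164.5349425314.
Denominator 16 − 1 = 15.
Result: 10.9689961688
Shift from A(h/2): −0.0018192548.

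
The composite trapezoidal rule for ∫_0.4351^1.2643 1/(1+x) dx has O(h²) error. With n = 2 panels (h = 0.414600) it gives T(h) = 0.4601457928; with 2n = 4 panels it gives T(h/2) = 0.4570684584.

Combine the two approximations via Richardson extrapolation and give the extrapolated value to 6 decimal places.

r = 2: numerator weight 4, denominator 3.
4*0.4570684584 = 1.8282738336; subtract 0.4601457928 → 1.3681280408
1.3681280408 ÷ 3 = 0.4560426803

0.456043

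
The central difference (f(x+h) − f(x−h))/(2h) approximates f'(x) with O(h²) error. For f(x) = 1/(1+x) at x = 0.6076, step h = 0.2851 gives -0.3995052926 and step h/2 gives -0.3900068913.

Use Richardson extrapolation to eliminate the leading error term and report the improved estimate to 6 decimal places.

Order 2 gives 2^r = 4 and 2^r − 1 = 3.
4·(-0.3900068913) = -1.5600275652; (-1.5600275652) − (-0.3995052926) = -1.1605222726
Denominator 4 − 1 = 3.
Extrapolated: (-1.1605222726) / 3 = -0.3868407575
Correction |R − A(h/2)| = 3.166e-03; gap |A(h/2) − A(h)| = 9.498e-03.

-0.386841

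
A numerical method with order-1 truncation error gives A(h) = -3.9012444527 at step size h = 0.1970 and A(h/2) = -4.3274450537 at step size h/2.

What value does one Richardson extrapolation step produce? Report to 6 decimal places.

Leading term ∝ h^1; use weight 2 = 2^1.
Top: 2(-4.3274450537) − (-3.9012444527) = -4.7536456547
Denominator 2 − 1 = 1.
(2×(-4.3274450537) − (-3.9012444527))/(2 − 1) = -4.7536456547
Gap between inputs: 4.262e-01; correction applied: −0.4262006010.

-4.753646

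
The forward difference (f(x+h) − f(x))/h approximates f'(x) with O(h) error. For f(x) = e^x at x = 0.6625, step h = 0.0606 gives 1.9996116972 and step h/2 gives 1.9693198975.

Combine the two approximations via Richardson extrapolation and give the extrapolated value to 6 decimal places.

r = 1: numerator weight 2, denominator 1.
Weighted: 3.9386397950 − 1.9996116972 = 1.9390280978
Extrapolated: 1.9390280978 / 1 = 1.9390280978

1.939028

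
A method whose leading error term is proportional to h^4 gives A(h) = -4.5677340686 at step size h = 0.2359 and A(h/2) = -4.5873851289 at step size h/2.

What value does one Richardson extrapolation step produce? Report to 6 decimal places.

Error is O(h^4); halving h shrinks it by 2^4 = 16.
16×(-4.5873851289) = -73.3981620624; subtract (-4.5677340686) → -68.8304279938
Divide by 2^4 − 1 = 15.
R = (-68.8304279938)/15 = -4.5886951996
Gap between inputs: 1.965e-02; correction applied: −0.0013100707.

-4.588695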